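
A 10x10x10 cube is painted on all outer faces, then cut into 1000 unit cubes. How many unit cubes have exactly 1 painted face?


Large cube: 10 x 10 x 10, cut into unit cubes.
n = 10, so n - 2 = 8
Cubes with 1 painted face lie in the interior of each face.
A cube has 6 faces; each contributes (n - 2)^2 = 64 such cubes.
Count = 6 * 64 = 384
384 unit cubes


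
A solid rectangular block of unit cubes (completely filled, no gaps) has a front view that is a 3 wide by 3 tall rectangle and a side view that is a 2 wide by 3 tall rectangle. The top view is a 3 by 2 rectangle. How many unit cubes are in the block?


Orthographic views of a solid rectangular block:
Front view 3 x 3 -> length = 3, height = 3
Side view 2 x 3 -> width = 2, height = 3 (consistent)
Top view 3 x 2 -> confirms length = 3, width = 2
The block is 3 x 2 x 3.
Total unit cubes = 3 * 2 * 3 = 18
18 unit cubes


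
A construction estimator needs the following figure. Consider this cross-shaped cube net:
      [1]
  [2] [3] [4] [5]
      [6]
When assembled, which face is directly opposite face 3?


Net: cross layout. Take square 3 as the base (bottom).
Fold the four squares in the horizontal row up around 3: 2 -> left, 4 -> right, 5 wraps to the top.
Fold 1 and 6 up from 3: 1 -> back, 6 -> front.
Opposite pairs are therefore: (1, 6), (2, 4), (3, 5).
Face 3 is opposite face 5.
face 5


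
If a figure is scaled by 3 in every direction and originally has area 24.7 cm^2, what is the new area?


Linear scale factor k = 3
Original area = 24.7 cm^2
Rule: under a linear scaling by k, areas scale by k^2.
k^2 = 3^2 = 9
New area = 24.7 * 9
New area = 222.3
222.3 cm^2


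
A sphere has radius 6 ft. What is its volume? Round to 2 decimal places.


Shape: sphere
Radius r = 6 ft
Formula: V = (4/3) * pi * r^3
r^3 = 216
(4/3) * 216 = 288
V = 288 * pi
V = 904.78
904.78 ft^3


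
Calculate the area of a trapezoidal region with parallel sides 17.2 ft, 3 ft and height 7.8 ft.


Shape: trapezoid
Parallel sides a = 17.2 ft, b = 3 ft; Height h = 7.8 ft
Formula: A = (a + b) * h / 2
a + b = 17.2 + 3 = 20.2
A = 20.2 * 7.8 / 2
A = 157.56 / 2
A = 78.78
78.78 ft^2


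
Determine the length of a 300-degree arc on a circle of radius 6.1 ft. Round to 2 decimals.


Shape: circular arc
Radius r = 6.1 ft, Angle = 300 degrees
Formula: L = (angle/360) * 2 * pi * r
2 * pi * r = 12.2 * pi
L = (300/360) * 12.2 * pi
L = 10.166667 * pi
L = 31.94
31.94 ft


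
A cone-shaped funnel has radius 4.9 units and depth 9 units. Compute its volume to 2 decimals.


Shape: cone
Radius r = 4.9 units, Height h = 9 units
Formula: V = (1/3) * pi * r^2 * h
r^2 = 24.01
pi * r^2 * h = pi * 24.01 * 9 = 216.09 * pi
V = 216.09 * pi / 3
V = 226.29
226.29 units^3


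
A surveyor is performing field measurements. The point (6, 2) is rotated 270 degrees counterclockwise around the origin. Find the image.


Transformation: rotation about the origin
Original point: (6, 2)
Rule for 270 deg counterclockwise: (x, y) -> (y, -x)
Apply: (6, 2) -> (2, -6)
(2, -6)


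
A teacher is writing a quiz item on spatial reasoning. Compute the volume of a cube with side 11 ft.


Shape: cube
Side s = 11 ft
Formula: V = s^3
V = 11 * 11 * 11
V = 121 * 11
V = 1331
1331 ft^3


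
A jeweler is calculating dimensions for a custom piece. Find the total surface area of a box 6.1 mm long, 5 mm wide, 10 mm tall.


Shape: rectangular prism
l = 6.1 mm, w = 5 mm, h = 10 mm
Formula: SA = 2(lw + lh + wh)
lw = 30.5, lh = 61, wh = 50
lw + lh + wh = 141.5
SA = 2 * 141.5
SA = 283
283 mm^2


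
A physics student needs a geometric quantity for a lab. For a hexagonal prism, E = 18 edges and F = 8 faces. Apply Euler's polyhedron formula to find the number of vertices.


Polyhedron: hexagonal prism
Euler's formula for convex polyhedra: V - E + F = 2
Given: E = 18 edges and F = 8 faces
Solve for V:
V = 2 + E - F = 2 + 18 - 8 = 12
12 vertices


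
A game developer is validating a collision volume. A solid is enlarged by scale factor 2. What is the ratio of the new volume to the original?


Linear scale factor k = 2
Rule: under a linear scaling by k, volumes scale by k^3.
k^3 = 2 * 2 * 2
k^3 = 4 * 2
k^3 = 8
Volume scales by a factor of 8.
8 (dimensionless)


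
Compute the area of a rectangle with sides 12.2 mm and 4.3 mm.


Shape: rectangle
Length l = 12.2 mm, Width w = 4.3 mm
Formula: A = l * w
A = 12.2 * 4.3
A = 52.46
52.46 mm^2


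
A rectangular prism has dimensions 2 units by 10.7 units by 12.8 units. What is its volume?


Shape: rectangular prism
l = 2 units, w = 10.7 units, h = 12.8 units
Formula: V = l * w * h
V = 2 * 10.7 * 12.8
V = 21.4 * 12.8
V = 273.92
273.92 units^3


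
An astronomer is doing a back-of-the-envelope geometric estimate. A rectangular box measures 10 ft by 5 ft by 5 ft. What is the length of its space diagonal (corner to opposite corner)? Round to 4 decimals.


Shape: rectangular box (space diagonal)
l = 10 ft, w = 5 ft, h = 5 ft
Visualize: the diagonal of the base, then a right triangle with that diagonal and the height.
Formula: d = sqrt(l^2 + w^2 + h^2)
l^2 + w^2 + h^2 = 100 + 25 + 25 = 150
d = sqrt(150)
d = 12.2474
12.2474 ft


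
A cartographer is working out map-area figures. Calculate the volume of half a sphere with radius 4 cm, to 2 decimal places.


Shape: hemisphere (half of a sphere)
Radius r = 4 cm
Formula: V = (1/2) * (4/3) * pi * r^3 = (2/3) * pi * r^3
r^3 = 64
(2/3) * 64 = 42.666667
V = 42.666667 * pi
V = 134.04
134.04 cm^3


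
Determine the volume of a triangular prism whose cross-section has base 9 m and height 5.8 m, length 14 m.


Shape: triangular prism
Triangle base = 9 m, triangle height = 5.8 m, prism length L = 14 m
Formula: V = (1/2 * b * h_tri) * L
Cross-section area = 0.5 * 9 * 5.8 = 26.1
V = 26.1 * 14
V = 365.4
365.4 m^3


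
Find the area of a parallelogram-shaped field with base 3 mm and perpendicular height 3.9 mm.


Shape: parallelogram
Base b = 3 mm, Height h = 3.9 mm
Formula: A = b * h
A = 3 * 3.9
A = 11.7
11.7 mm^2


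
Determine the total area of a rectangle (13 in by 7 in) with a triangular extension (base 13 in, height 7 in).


Composite shape: rectangle + triangle
Rectangle area = 13 * 7 = 91
Triangle area = 0.5 * 13 * 7 = 45.5
Total = 91 + 45.5
Total = 136.5
136.5 in^2


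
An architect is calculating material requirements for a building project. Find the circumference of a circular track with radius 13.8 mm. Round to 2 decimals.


Shape: circle
Radius r = 13.8 mm
Formula: C = 2 * pi * r
C = 2 * pi * 13.8
C = 27.6 * pi
C = 86.71
86.71 mm


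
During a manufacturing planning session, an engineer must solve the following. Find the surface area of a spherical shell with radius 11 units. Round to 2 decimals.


Shape: sphere
Radius r = 11 units
Formula: SA = 4 * pi * r^2
r^2 = 121
SA = 4 * pi * 121
SA = 484 * pi
SA = 1520.53
1520.53 units^2


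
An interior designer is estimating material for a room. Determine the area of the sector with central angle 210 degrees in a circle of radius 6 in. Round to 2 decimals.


Shape: circular sector
Radius r = 6 in, Angle = 210 degrees
Formula: A = (angle/360) * pi * r^2
r^2 = 36
Fraction of circle = 210/360
A = (210/360) * pi * 36
A = 21 * pi
A = 65.97
65.97 in^2


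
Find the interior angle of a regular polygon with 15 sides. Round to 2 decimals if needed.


Shape: regular pentadecagon (15 sides)
Formula: interior angle = (n - 2) * 180 / n
(n - 2) = 13
(n - 2) * 180 = 2340
angle = 2340 / 15
angle = 156
156 degrees


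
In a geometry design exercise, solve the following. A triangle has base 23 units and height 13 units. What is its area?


Shape: triangle
Base b = 23 units, Height h = 13 units
Formula: A = (1/2) * b * h
A = 0.5 * 23 * 13
A = 0.5 * 299
A = 149.5
149.5 units^2


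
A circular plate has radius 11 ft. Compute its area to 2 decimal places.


Shape: circle
Radius r = 11 ft
Formula: A = pi * r^2
r^2 = 11^2 = 121
A = pi * 121
A = 380.13
380.13 ft^2


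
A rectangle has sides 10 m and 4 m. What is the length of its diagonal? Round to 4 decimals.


Shape: rectangle (diagonal via Pythagoras)
Sides: 10 m and 4 m
Formula: d = sqrt(l^2 + w^2)
l^2 = 100, w^2 = 16
l^2 + w^2 = 116
d = sqrt(116)
d = 10.7703
10.7703 m


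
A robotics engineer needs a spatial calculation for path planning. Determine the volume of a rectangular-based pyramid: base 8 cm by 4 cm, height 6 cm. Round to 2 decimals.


Shape: rectangular pyramid
Base: 8 cm x 4 cm, Height h = 6 cm
Formula: V = (1/3) * base_area * h
base_area = 8 * 4 = 32
base_area * h = 32 * 6 = 192
V = 192 / 3
V = 64
64 cm^3


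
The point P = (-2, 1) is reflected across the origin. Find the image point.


Transformation: reflection
Original point: (-2, 1)
Rule for reflection through the origin: (x, y) -> (-x, -y)
Apply: (-2, 1) -> (2, -1)
(2, -1)


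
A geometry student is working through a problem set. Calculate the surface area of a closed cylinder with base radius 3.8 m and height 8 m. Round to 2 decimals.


Shape: closed cylinder
Radius r = 3.8 m, Height h = 8 m
Formula: SA = 2*pi*r^2 + 2*pi*r*h = 2*pi*r*(r + h)
r + h = 11.8
2 * r * (r + h) = 2 * 3.8 * 11.8 = 89.68
SA = 89.68 * pi
SA = 281.74
281.74 m^2


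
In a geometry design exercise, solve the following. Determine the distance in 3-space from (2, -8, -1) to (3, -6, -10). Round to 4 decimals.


3D distance between two points
P1 = (2, -8, -1), P2 = (3, -6, -10)
Formula: d = sqrt((x2-x1)^2 + (y2-y1)^2 + (z2-z1)^2)
dx = 3 - 2 = 1
dy = -6 - -8 = 2
dz = -10 - -1 = -9
dx^2 + dy^2 + dz^2 = 1 + 4 + 81 = 86
d = sqrt(86)
d = 9.2736
9.2736 units


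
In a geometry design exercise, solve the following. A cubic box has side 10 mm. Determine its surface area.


Shape: cube
Side s = 10 mm
A cube has 6 square faces.
Formula: SA = 6 * s^2
s^2 = 100
SA = 6 * 100
SA = 600
600 mm^2


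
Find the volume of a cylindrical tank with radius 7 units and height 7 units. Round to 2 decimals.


Shape: cylinder
Radius r = 7 units, Height h = 7 units
Formula: V = pi * r^2 * h
r^2 = 49
V = pi * 49 * 7
V = 343 * pi
V = 1077.57
1077.57 units^3


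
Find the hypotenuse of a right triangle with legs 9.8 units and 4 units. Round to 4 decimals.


Shape: right triangle
Legs a = 9.8 units, b = 4 units
Formula: c = sqrt(a^2 + b^2)
a^2 = 96.04, b^2 = 16
a^2 + b^2 = 112.04
c = sqrt(112.04)
c = 10.5849
10.5849 units


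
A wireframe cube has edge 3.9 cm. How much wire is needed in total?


Shape: cube
Side s = 3.9 cm
A cube has 12 edges, all equal.
Formula: total edge length = 12 * s
Total = 12 * 3.9
Total = 46.8
46.8 cm


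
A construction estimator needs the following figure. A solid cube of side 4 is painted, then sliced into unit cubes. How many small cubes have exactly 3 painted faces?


Large cube: 4 x 4 x 4, cut into unit cubes.
Cubes with 3 painted faces are at the corners. A cube always has 8 corners.
Count = 8
8 unit cubes


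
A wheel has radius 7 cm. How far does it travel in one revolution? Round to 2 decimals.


Shape: circle
Radius r = 7 cm
Formula: C = 2 * pi * r
C = 2 * pi * 7
C = 14 * pi
C = 43.98
43.98 cm


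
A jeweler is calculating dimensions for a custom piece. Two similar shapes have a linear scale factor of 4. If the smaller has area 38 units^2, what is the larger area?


Linear scale factor k = 4
Original area = 38 units^2
Rule: under a linear scaling by k, areas scale by k^2.
k^2 = 4^2 = 16
New area = 38 * 16
New area = 608
608 units^2


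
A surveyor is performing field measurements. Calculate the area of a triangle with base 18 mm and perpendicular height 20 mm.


Shape: triangle
Base b = 18 mm, Height h = 20 mm
Formula: A = (1/2) * b * h
A = 0.5 * 18 * 20
A = 0.5 * 360
A = 180
180 mm^2


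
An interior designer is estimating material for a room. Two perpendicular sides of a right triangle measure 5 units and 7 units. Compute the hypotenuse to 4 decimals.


Shape: right triangle
Legs a = 5 units, b = 7 units
Formula: c = sqrt(a^2 + b^2)
a^2 = 25, b^2 = 49
a^2 + b^2 = 74
c = sqrt(74)
c = 8.6023
8.6023 units


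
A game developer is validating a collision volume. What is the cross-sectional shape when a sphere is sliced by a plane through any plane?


Solid: sphere
Cutting plane: through any plane
Visualize the intersection of the plane with the solid's surface.
The boundary of the cut region is a circle.
circle


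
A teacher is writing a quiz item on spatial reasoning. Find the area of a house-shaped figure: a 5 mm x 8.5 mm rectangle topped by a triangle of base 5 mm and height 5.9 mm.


Composite shape: rectangle + triangle
Rectangle area = 5 * 8.5 = 42.5
Triangle area = 0.5 * 5 * 5.9 = 14.75
Total = 42.5 + 14.75
Total = 57.25
57.25 mm^2


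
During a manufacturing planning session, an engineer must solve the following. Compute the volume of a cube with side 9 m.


Shape: cube
Side s = 9 m
Formula: V = s^3
V = 9 * 9 * 9
V = 81 * 9
V = 729
729 m^3


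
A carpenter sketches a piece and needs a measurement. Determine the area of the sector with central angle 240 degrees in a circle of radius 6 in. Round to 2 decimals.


Shape: circular sector
Radius r = 6 in, Angle = 240 degrees
Formula: A = (angle/360) * pi * r^2
r^2 = 36
Fraction of circle = 240/360
A = (240/360) * pi * 36
A = 24 * pi
A = 75.4
75.4 in^2


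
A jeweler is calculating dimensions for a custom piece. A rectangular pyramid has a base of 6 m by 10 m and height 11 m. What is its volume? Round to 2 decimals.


Shape: rectangular pyramid
Base: 6 m x 10 m, Height h = 11 m
Formula: V = (1/3) * base_area * h
base_area = 6 * 10 = 60
base_area * h = 60 * 11 = 660
V = 660 / 3
V = 220
220 m^3


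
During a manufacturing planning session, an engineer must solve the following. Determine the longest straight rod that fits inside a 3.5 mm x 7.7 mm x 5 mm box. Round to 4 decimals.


Shape: rectangular box (space diagonal)
l = 3.5 mm, w = 7.7 mm, h = 5 mm
Visualize: the diagonal of the base, then a right triangle with that diagonal and the height.
Formula: d = sqrt(l^2 + w^2 + h^2)
l^2 + w^2 + h^2 = 12.25 + 59.29 + 25 = 96.54
d = sqrt(96.54)
d = 9.8255
9.8255 mm


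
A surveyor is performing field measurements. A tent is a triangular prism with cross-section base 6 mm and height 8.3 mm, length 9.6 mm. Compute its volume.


Shape: triangular prism
Triangle base = 6 mm, triangle height = 8.3 mm, prism length L = 9.6 mm
Formula: V = (1/2 * b * h_tri) * L
Cross-section area = 0.5 * 6 * 8.3 = 24.9
V = 24.9 * 9.6
V = 239.04
239.04 mm^3


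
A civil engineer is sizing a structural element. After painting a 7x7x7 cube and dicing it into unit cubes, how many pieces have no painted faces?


Large cube: 7 x 7 x 7, cut into unit cubes.
n = 7, so n - 2 = 5
Unpainted cubes form the interior (n - 2)^3 block.
(n - 2)^3 = 5^3 = 125
125 unit cubes


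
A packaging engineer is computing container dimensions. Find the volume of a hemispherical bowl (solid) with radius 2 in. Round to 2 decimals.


Shape: hemisphere (half of a sphere)
Radius r = 2 in
Formula: V = (1/2) * (4/3) * pi * r^3 = (2/3) * pi * r^3
r^3 = 8
(2/3) * 8 = 5.333333
V = 5.333333 * pi
V = 16.76
16.76 in^3


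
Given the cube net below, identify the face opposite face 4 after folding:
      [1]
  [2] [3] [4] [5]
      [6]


Net: cross layout. Take square 3 as the base (bottom).
Fold the four squares in the horizontal row up around 3: 2 -> left, 4 -> right, 5 wraps to the top.
Fold 1 and 6 up from 3: 1 -> back, 6 -> front.
Opposite pairs are therefore: (1, 6), (2, 4), (3, 5).
Face 4 is opposite face 2.
face 2


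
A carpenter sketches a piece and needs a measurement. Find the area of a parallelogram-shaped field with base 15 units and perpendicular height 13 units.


Shape: parallelogram
Base b = 15 units, Height h = 13 units
Formula: A = b * h
A = 15 * 13
A = 195
195 units^2


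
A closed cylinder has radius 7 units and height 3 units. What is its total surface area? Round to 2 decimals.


Shape: closed cylinder
Radius r = 7 units, Height h = 3 units
Formula: SA = 2*pi*r^2 + 2*pi*r*h = 2*pi*r*(r + h)
r + h = 10
2 * r * (r + h) = 2 * 7 * 10 = 140
SA = 140 * pi
SA = 439.82
439.82 units^2


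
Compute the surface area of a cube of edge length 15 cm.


Shape: cube
Side s = 15 cm
A cube has 6 square faces.
Formula: SA = 6 * s^2
s^2 = 225
SA = 6 * 225
SA = 1350
1350 cm^2


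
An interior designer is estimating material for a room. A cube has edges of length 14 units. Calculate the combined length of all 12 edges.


Shape: cube
Side s = 14 units
A cube has 12 edges, all equal.
Formula: total edge length = 12 * s
Total = 12 * 14
Total = 168
168 units


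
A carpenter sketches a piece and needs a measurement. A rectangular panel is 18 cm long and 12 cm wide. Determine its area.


Shape: rectangle
Length l = 18 cm, Width w = 12 cm
Formula: A = l * w
A = 18 * 12
A = 216
216 cm^2


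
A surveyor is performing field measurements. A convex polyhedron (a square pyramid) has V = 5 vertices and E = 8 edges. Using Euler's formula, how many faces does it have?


Polyhedron: square pyramid
Euler's formula for convex polyhedra: V - E + F = 2
Given: V = 5 vertices and E = 8 edges
Solve for F:
F = 2 + E - V = 2 + 8 - 5 = 5
5 faces


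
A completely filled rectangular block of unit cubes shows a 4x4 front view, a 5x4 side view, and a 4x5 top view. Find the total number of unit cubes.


Orthographic views of a solid rectangular block:
Front view 4 x 4 -> length = 4, height = 4
Side view 5 x 4 -> width = 5, height = 4 (consistent)
Top view 4 x 5 -> confirms length = 4, width = 5
The block is 4 x 5 x 4.
Total unit cubes = 4 * 5 * 4 = 80
80 unit cubes


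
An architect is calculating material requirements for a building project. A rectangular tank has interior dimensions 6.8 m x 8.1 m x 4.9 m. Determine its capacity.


Shape: rectangular prism
l = 6.8 m, w = 8.1 m, h = 4.9 m
Formula: V = l * w * h
V = 6.8 * 8.1 * 4.9
V = 55.08 * 4.9
V = 269.892
269.892 m^3


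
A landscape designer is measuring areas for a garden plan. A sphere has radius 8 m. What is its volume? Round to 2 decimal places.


Shape: sphere
Radius r = 8 m
Formula: V = (4/3) * pi * r^3
r^3 = 512
(4/3) * 512 = 682.666667
V = 682.666667 * pi
V = 2144.66
2144.66 m^3


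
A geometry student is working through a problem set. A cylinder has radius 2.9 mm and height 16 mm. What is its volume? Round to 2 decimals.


Shape: cylinder
Radius r = 2.9 mm, Height h = 16 mm
Formula: V = pi * r^2 * h
r^2 = 8.41
V = pi * 8.41 * 16
V = 134.56 * pi
V = 422.73
422.73 mm^3


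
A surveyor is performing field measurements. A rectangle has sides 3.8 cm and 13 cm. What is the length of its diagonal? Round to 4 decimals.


Shape: rectangle (diagonal via Pythagoras)
Sides: 3.8 cm and 13 cm
Formula: d = sqrt(l^2 + w^2)
l^2 = 14.44, w^2 = 169
l^2 + w^2 = 183.44
d = sqrt(183.44)
d = 13.544
13.544 cm


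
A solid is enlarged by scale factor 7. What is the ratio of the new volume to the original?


Linear scale factor k = 7
Rule: under a linear scaling by k, volumes scale by k^3.
k^3 = 7 * 7 * 7
k^3 = 49 * 7
k^3 = 343
Volume scales by a factor of 343.
343 (dimensionless)


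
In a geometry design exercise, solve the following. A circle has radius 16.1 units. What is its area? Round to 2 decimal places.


Shape: circle
Radius r = 16.1 units
Formula: A = pi * r^2
r^2 = 16.1^2 = 259.21
A = pi * 259.21
A = 814.33
814.33 units^2


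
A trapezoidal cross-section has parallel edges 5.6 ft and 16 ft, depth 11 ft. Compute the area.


Shape: trapezoid
Parallel sides a = 5.6 ft, b = 16 ft; Height h = 11 ft
Formula: A = (a + b) * h / 2
a + b = 5.6 + 16 = 21.6
A = 21.6 * 11 / 2
A = 237.6 / 2
A = 118.8
118.8 ft^2


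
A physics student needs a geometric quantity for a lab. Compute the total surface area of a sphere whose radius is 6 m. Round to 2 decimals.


Shape: sphere
Radius r = 6 m
Formula: SA = 4 * pi * r^2
r^2 = 36
SA = 4 * pi * 36
SA = 144 * pi
SA = 452.39
452.39 m^2


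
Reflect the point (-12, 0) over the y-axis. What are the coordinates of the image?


Transformation: reflection
Original point: (-12, 0)
Rule for reflection over the y-axis: (x, y) -> (-x, y)
Apply: (-12, 0) -> (12, 0)
(12, 0)


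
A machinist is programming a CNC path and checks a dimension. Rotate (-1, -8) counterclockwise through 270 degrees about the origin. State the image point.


Transformation: rotation about the origin
Original point: (-1, -8)
Rule for 270 deg counterclockwise: (x, y) -> (y, -x)
Apply: (-1, -8) -> (-8, 1)
(-8, 1)


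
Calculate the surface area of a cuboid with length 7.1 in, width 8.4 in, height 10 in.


Shape: rectangular prism
l = 7.1 in, w = 8.4 in, h = 10 in
Formula: SA = 2(lw + lh + wh)
lw = 59.64, lh = 71, wh = 84
lw + lh + wh = 214.64
SA = 2 * 214.64
SA = 429.28
429.28 in^2


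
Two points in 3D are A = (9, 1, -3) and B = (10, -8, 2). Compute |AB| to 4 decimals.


3D distance between two points
P1 = (9, 1, -3), P2 = (10, -8, 2)
Formula: d = sqrt((x2-x1)^2 + (y2-y1)^2 + (z2-z1)^2)
dx = 10 - 9 = 1
dy = -8 - 1 = -9
dz = 2 - -3 = 5
dx^2 + dy^2 + dz^2 = 1 + 81 + 25 = 107
d = sqrt(107)
d = 10.3441
10.3441 units


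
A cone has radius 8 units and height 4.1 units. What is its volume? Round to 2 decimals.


Shape: cone
Radius r = 8 units, Height h = 4.1 units
Formula: V = (1/3) * pi * r^2 * h
r^2 = 64
pi * r^2 * h = pi * 64 * 4.1 = 262.4 * pi
V = 262.4 * pi / 3
V = 274.78
274.78 units^3


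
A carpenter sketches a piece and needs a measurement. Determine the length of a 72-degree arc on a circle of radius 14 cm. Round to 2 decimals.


Shape: circular arc
Radius r = 14 cm, Angle = 72 degrees
Formula: L = (angle/360) * 2 * pi * r
2 * pi * r = 28 * pi
L = (72/360) * 28 * pi
L = 5.6 * pi
L = 17.59
17.59 cm


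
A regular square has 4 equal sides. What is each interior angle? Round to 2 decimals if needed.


Shape: regular square (4 sides)
Formula: interior angle = (n - 2) * 180 / n
(n - 2) = 2
(n - 2) * 180 = 360
angle = 360 / 4
angle = 90
90 degrees


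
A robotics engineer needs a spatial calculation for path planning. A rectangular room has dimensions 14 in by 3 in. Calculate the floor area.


Shape: rectangle
Length l = 14 in, Width w = 3 in
Formula: A = l * w
A = 14 * 3
A = 42
42 in^2


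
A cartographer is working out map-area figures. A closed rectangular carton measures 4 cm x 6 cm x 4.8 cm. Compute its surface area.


Shape: rectangular prism
l = 4 cm, w = 6 cm, h = 4.8 cm
Formula: SA = 2(lw + lh + wh)
lw = 24, lh = 19.2, wh = 28.8
lw + lh + wh = 72
SA = 2 * 72
SA = 144
144 cm^2


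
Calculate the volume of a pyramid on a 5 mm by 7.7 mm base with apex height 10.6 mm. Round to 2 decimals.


Shape: rectangular pyramid
Base: 5 mm x 7.7 mm, Height h = 10.6 mm
Formula: V = (1/3) * base_area * h
base_area = 5 * 7.7 = 38.5
base_area * h = 38.5 * 10.6 = 408.1
V = 408.1 / 3
V = 136.03
136.03 mm^3


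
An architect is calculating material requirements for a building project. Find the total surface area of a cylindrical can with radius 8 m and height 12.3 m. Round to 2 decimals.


Shape: closed cylinder
Radius r = 8 m, Height h = 12.3 m
Formula: SA = 2*pi*r^2 + 2*pi*r*h = 2*pi*r*(r + h)
r + h = 20.3
2 * r * (r + h) = 2 * 8 * 20.3 = 324.8
SA = 324.8 * pi
SA = 1020.39
1020.39 m^2


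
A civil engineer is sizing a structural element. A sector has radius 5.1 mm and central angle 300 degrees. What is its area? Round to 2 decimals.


Shape: circular sector
Radius r = 5.1 mm, Angle = 300 degrees
Formula: A = (angle/360) * pi * r^2
r^2 = 26.01
Fraction of circle = 300/360
A = (300/360) * pi * 26.01
A = 21.675 * pi
A = 68.09
68.09 mm^2


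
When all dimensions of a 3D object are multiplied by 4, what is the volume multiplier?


Linear scale factor k = 4
Rule: under a linear scaling by k, volumes scale by k^3.
k^3 = 4 * 4 * 4
k^3 = 16 * 4
k^3 = 64
Volume scales by a factor of 64.
64 (dimensionless)


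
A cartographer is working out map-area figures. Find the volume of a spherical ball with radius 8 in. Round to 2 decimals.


Shape: sphere
Radius r = 8 in
Formula: V = (4/3) * pi * r^3
r^3 = 512
(4/3) * 512 = 682.666667
V = 682.666667 * pi
V = 2144.66
2144.66 in^3


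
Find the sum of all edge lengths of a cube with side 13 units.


Shape: cube
Side s = 13 units
A cube has 12 edges, all equal.
Formula: total edge length = 12 * s
Total = 12 * 13
Total = 156
156 units


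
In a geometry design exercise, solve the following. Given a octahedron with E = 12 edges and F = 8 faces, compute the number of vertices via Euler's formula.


Polyhedron: octahedron
Euler's formula for convex polyhedra: V - E + F = 2
Given: E = 12 edges and F = 8 faces
Solve for V:
V = 2 + E - F = 2 + 12 - 8 = 6
6 vertices


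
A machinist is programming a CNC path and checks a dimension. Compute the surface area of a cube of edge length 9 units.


Shape: cube
Side s = 9 units
A cube has 6 square faces.
Formula: SA = 6 * s^2
s^2 = 81
SA = 6 * 81
SA = 486
486 units^2


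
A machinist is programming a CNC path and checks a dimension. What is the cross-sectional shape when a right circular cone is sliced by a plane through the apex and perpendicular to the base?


Solid: right circular cone
Cutting plane: through the apex and perpendicular to the base
Visualize the intersection of the plane with the solid's surface.
The boundary of the cut region is a isosceles triangle.
isosceles triangle


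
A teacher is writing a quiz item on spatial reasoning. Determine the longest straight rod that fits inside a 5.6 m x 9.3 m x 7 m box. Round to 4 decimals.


Shape: rectangular box (space diagonal)
l = 5.6 m, w = 9.3 m, h = 7 m
Visualize: the diagonal of the base, then a right triangle with that diagonal and the height.
Formula: d = sqrt(l^2 + w^2 + h^2)
l^2 + w^2 + h^2 = 31.36 + 86.49 + 49 = 166.85
d = sqrt(166.85)
d = 12.917
12.917 m


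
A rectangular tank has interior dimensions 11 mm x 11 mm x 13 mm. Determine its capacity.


Shape: rectangular prism
l = 11 mm, w = 11 mm, h = 13 mm
Formula: V = l * w * h
V = 11 * 11 * 13
V = 121 * 13
V = 1573
1573 mm^3


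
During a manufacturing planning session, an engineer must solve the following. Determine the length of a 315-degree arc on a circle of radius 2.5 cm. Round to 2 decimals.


Shape: circular arc
Radius r = 2.5 cm, Angle = 315 degrees
Formula: L = (angle/360) * 2 * pi * r
2 * pi * r = 5 * pi
L = (315/360) * 5 * pi
L = 4.375 * pi
L = 13.74
13.74 cm


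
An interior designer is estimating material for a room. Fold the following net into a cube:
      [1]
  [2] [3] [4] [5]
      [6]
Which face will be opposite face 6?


Net: cross layout. Take square 3 as the base (bottom).
Fold the four squares in the horizontal row up around 3: 2 -> left, 4 -> right, 5 wraps to the top.
Fold 1 and 6 up from 3: 1 -> back, 6 -> front.
Opposite pairs are therefore: (1, 6), (2, 4), (3, 5).
Face 6 is opposite face 1.
face 1


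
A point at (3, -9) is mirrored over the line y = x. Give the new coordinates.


Transformation: reflection
Original point: (3, -9)
Rule for reflection over y = x: (x, y) -> (y, x)
Apply: (3, -9) -> (-9, 3)
(-9, 3)


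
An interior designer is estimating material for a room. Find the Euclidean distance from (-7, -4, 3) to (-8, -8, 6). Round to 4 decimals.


3D distance between two points
P1 = (-7, -4, 3), P2 = (-8, -8, 6)
Formula: d = sqrt((x2-x1)^2 + (y2-y1)^2 + (z2-z1)^2)
dx = -8 - -7 = -1
dy = -8 - -4 = -4
dz = 6 - 3 = 3
dx^2 + dy^2 + dz^2 = 1 + 16 + 9 = 26
d = sqrt(26)
d = 5.099
5.099 units


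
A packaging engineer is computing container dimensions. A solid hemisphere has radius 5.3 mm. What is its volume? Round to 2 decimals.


Shape: hemisphere (half of a sphere)
Radius r = 5.3 mm
Formula: V = (1/2) * (4/3) * pi * r^3 = (2/3) * pi * r^3
r^3 = 148.877
(2/3) * 148.877 = 99.251333
V = 99.251333 * pi
V = 311.81
311.81 mm^3


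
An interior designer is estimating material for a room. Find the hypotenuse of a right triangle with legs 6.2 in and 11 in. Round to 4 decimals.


Shape: right triangle
Legs a = 6.2 in, b = 11 in
Formula: c = sqrt(a^2 + b^2)
a^2 = 38.44, b^2 = 121
a^2 + b^2 = 159.44
c = sqrt(159.44)
c = 12.627
12.627 in


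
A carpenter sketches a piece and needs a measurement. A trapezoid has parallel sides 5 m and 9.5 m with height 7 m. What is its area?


Shape: trapezoid
Parallel sides a = 5 m, b = 9.5 m; Height h = 7 m
Formula: A = (a + b) * h / 2
a + b = 5 + 9.5 = 14.5
A = 14.5 * 7 / 2
A = 101.5 / 2
A = 50.75
50.75 m^2


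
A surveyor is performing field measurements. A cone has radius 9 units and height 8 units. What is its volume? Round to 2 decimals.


Shape: cone
Radius r = 9 units, Height h = 8 units
Formula: V = (1/3) * pi * r^2 * h
r^2 = 81
pi * r^2 * h = pi * 81 * 8 = 648 * pi
V = 648 * pi / 3
V = 678.58
678.58 units^3


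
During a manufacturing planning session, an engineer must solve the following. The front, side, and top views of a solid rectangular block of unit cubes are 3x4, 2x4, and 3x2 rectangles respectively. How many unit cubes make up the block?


Orthographic views of a solid rectangular block:
Front view 3 x 4 -> length = 3, height = 4
Side view 2 x 4 -> width = 2, height = 4 (consistent)
Top view 3 x 2 -> confirms length = 3, width = 2
The block is 3 x 2 x 4.
Total unit cubes = 3 * 2 * 4 = 24
24 unit cubes


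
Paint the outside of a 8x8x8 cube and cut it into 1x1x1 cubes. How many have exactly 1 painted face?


Large cube: 8 x 8 x 8, cut into unit cubes.
n = 8, so n - 2 = 6
Cubes with 1 painted face lie in the interior of each face.
A cube has 6 faces; each contributes (n - 2)^2 = 36 such cubes.
Count = 6 * 36 = 216
216 unit cubes


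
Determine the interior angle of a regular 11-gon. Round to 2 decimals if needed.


Shape: regular hendecagon (11 sides)
Formula: interior angle = (n - 2) * 180 / n
(n - 2) = 9
(n - 2) * 180 = 1620
angle = 1620 / 11
angle = 147.27
147.27 degrees


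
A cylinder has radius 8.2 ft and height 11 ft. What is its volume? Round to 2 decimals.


Shape: cylinder
Radius r = 8.2 ft, Height h = 11 ft
Formula: V = pi * r^2 * h
r^2 = 67.24
V = pi * 67.24 * 11
V = 739.64 * pi
V = 2323.65
2323.65 ft^3


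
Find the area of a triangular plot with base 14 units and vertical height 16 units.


Shape: triangle
Base b = 14 units, Height h = 16 units
Formula: A = (1/2) * b * h
A = 0.5 * 14 * 16
A = 0.5 * 224
A = 112
112 units^2


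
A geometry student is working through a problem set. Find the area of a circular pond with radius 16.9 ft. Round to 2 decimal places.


Shape: circle
Radius r = 16.9 ft
Formula: A = pi * r^2
r^2 = 16.9^2 = 285.61
A = pi * 285.61
A = 897.27
897.27 ft^2


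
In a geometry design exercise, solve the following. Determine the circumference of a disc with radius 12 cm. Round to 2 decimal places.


Shape: circle
Radius r = 12 cm
Formula: C = 2 * pi * r
C = 2 * pi * 12
C = 24 * pi
C = 75.4
75.4 cm


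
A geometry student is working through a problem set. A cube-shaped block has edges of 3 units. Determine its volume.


Shape: cube
Side s = 3 units
Formula: V = s^3
V = 3 * 3 * 3
V = 9 * 3
V = 27
27 units^3


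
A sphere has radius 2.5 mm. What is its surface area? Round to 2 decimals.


Shape: sphere
Radius r = 2.5 mm
Formula: SA = 4 * pi * r^2
r^2 = 6.25
SA = 4 * pi * 6.25
SA = 25 * pi
SA = 78.54
78.54 mm^2


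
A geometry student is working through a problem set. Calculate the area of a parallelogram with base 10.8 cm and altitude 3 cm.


Shape: parallelogram
Base b = 10.8 cm, Height h = 3 cm
Formula: A = b * h
A = 10.8 * 3
A = 32.4
32.4 cm^2


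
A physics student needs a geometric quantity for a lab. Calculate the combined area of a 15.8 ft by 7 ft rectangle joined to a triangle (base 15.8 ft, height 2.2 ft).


Composite shape: rectangle + triangle
Rectangle area = 15.8 * 7 = 110.6
Triangle area = 0.5 * 15.8 * 2.2 = 17.38
Total = 110.6 + 17.38
Total = 127.98
127.98 ft^2


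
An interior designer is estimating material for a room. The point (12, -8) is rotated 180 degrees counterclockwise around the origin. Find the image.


Transformation: rotation about the origin
Original point: (12, -8)
Rule for 180 deg: (x, y) -> (-x, -y)
Apply: (12, -8) -> (-12, 8)
(-12, 8)


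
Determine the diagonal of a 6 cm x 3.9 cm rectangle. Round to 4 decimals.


Shape: rectangle (diagonal via Pythagoras)
Sides: 6 cm and 3.9 cm
Formula: d = sqrt(l^2 + w^2)
l^2 = 36, w^2 = 15.21
l^2 + w^2 = 51.21
d = sqrt(51.21)
d = 7.1561
7.1561 cm


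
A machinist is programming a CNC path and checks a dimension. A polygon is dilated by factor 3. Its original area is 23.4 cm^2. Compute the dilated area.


Linear scale factor k = 3
Original area = 23.4 cm^2
Rule: under a linear scaling by k, areas scale by k^2.
k^2 = 3^2 = 9
New area = 23.4 * 9
New area = 210.6
210.6 cm^2


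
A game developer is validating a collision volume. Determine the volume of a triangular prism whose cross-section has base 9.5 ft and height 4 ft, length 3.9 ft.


Shape: triangular prism
Triangle base = 9.5 ft, triangle height = 4 ft, prism length L = 3.9 ft
Formula: V = (1/2 * b * h_tri) * L
Cross-section area = 0.5 * 9.5 * 4 = 19
V = 19 * 3.9
V = 74.1
74.1 ft^3


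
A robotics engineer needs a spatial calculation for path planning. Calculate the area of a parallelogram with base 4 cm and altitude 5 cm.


Shape: parallelogram
Base b = 4 cm, Height h = 5 cm
Formula: A = b * h
A = 4 * 5
A = 20
20 cm^2


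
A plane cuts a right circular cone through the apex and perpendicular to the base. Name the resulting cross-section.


Solid: right circular cone
Cutting plane: through the apex and perpendicular to the base
Visualize the intersection of the plane with the solid's surface.
The boundary of the cut region is a isosceles triangle.
isosceles triangle


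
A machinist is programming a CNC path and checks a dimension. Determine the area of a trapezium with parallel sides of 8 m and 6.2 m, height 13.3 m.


Shape: trapezoid
Parallel sides a = 8 m, b = 6.2 m; Height h = 13.3 m
Formula: A = (a + b) * h / 2
a + b = 8 + 6.2 = 14.2
A = 14.2 * 13.3 / 2
A = 188.86 / 2
A = 94.43
94.43 m^2


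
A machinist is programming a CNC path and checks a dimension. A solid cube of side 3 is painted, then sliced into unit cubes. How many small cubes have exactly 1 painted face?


Large cube: 3 x 3 x 3, cut into unit cubes.
n = 3, so n - 2 = 1
Cubes with 1 painted face lie in the interior of each face.
A cube has 6 faces; each contributes (n - 2)^2 = 1 such cubes.
Count = 6 * 1 = 6
6 unit cubes


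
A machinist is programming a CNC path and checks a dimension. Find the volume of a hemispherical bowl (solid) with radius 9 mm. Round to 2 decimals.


Shape: hemisphere (half of a sphere)
Radius r = 9 mm
Formula: V = (1/2) * (4/3) * pi * r^3 = (2/3) * pi * r^3
r^3 = 729
(2/3) * 729 = 486
V = 486 * pi
V = 1526.81
1526.81 mm^3


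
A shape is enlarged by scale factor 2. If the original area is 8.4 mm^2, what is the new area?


Linear scale factor k = 2
Original area = 8.4 mm^2
Rule: under a linear scaling by k, areas scale by k^2.
k^2 = 2^2 = 4
New area = 8.4 * 4
New area = 33.6
33.6 mm^2


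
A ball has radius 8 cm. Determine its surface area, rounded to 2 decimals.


Shape: sphere
Radius r = 8 cm
Formula: SA = 4 * pi * r^2
r^2 = 64
SA = 4 * pi * 64
SA = 256 * pi
SA = 804.25
804.25 cm^2


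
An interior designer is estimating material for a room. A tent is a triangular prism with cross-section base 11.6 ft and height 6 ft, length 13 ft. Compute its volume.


Shape: triangular prism
Triangle base = 11.6 ft, triangle height = 6 ft, prism length L = 13 ft
Formula: V = (1/2 * b * h_tri) * L
Cross-section area = 0.5 * 11.6 * 6 = 34.8
V = 34.8 * 13
V = 452.4
452.4 ft^3


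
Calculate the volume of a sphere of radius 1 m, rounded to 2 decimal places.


Shape: sphere
Radius r = 1 m
Formula: V = (4/3) * pi * r^3
r^3 = 1
(4/3) * 1 = 1.333333
V = 1.333333 * pi
V = 4.19
4.19 m^3


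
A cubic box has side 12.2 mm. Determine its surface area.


Shape: cube
Side s = 12.2 mm
A cube has 6 square faces.
Formula: SA = 6 * s^2
s^2 = 148.84
SA = 6 * 148.84
SA = 893.04
893.04 mm^2


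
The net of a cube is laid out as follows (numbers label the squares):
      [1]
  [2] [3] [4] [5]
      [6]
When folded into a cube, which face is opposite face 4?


Net: cross layout. Take square 3 as the base (bottom).
Fold the four squares in the horizontal row up around 3: 2 -> left, 4 -> right, 5 wraps to the top.
Fold 1 and 6 up from 3: 1 -> back, 6 -> front.
Opposite pairs are therefore: (1, 6), (2, 4), (3, 5).
Face 4 is opposite face 2.
face 2


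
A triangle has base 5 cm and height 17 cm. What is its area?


Shape: triangle
Base b = 5 cm, Height h = 17 cm
Formula: A = (1/2) * b * h
A = 0.5 * 5 * 17
A = 0.5 * 85
A = 42.5
42.5 cm^2


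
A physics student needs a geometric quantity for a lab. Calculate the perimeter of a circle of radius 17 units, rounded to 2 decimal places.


Shape: circle
Radius r = 17 units
Formula: C = 2 * pi * r
C = 2 * pi * 17
C = 34 * pi
C = 106.81
106.81 units


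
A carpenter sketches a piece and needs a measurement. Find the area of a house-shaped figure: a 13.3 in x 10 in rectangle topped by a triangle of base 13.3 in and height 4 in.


Composite shape: rectangle + triangle
Rectangle area = 13.3 * 10 = 133
Triangle area = 0.5 * 13.3 * 4 = 26.6
Total = 133 + 26.6
Total = 159.6
159.6 in^2


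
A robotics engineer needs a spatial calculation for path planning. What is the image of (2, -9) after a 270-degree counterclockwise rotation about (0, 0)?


Transformation: rotation about the origin
Original point: (2, -9)
Rule for 270 deg counterclockwise: (x, y) -> (y, -x)
Apply: (2, -9) -> (-9, -2)
(-9, -2)


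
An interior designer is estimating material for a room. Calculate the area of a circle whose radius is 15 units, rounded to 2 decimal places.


Shape: circle
Radius r = 15 units
Formula: A = pi * r^2
r^2 = 15^2 = 225
A = pi * 225
A = 706.86
706.86 units^2


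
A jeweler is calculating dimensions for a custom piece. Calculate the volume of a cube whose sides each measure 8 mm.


Shape: cube
Side s = 8 mm
Formula: V = s^3
V = 8 * 8 * 8
V = 64 * 8
V = 512
512 mm^3


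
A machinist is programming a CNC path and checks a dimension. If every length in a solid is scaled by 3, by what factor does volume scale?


Linear scale factor k = 3
Rule: under a linear scaling by k, volumes scale by k^3.
k^3 = 3 * 3 * 3
k^3 = 9 * 3
k^3 = 27
Volume scales by a factor of 27.
27 (dimensionless)


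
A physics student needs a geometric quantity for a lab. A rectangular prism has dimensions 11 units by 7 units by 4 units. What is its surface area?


Shape: rectangular prism
l = 11 units, w = 7 units, h = 4 units
Formula: SA = 2(lw + lh + wh)
lw = 77, lh = 44, wh = 28
lw + lh + wh = 149
SA = 2 * 149
SA = 298
298 units^2


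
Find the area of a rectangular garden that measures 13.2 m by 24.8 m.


Shape: rectangle
Length l = 13.2 m, Width w = 24.8 m
Formula: A = l * w
A = 13.2 * 24.8
A = 327.36
327.36 m^2


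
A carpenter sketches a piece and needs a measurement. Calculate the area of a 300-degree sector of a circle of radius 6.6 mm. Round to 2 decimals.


Shape: circular sector
Radius r = 6.6 mm, Angle = 300 degrees
Formula: A = (angle/360) * pi * r^2
r^2 = 43.56
Fraction of circle = 300/360
A = (300/360) * pi * 43.56
A = 36.3 * pi
A = 114.04
114.04 mm^2


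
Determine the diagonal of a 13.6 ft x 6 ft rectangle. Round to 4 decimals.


Shape: rectangle (diagonal via Pythagoras)
Sides: 13.6 ft and 6 ft
Formula: d = sqrt(l^2 + w^2)
l^2 = 184.96, w^2 = 36
l^2 + w^2 = 220.96
d = sqrt(220.96)
d = 14.8647
14.8647 ft


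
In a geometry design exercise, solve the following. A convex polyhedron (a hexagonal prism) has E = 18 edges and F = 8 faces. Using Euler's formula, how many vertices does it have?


Polyhedron: hexagonal prism
Euler's formula for convex polyhedra: V - E + F = 2
Given: E = 18 edges and F = 8 faces
Solve for V:
V = 2 + E - F = 2 + 18 - 8 = 12
12 vertices
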